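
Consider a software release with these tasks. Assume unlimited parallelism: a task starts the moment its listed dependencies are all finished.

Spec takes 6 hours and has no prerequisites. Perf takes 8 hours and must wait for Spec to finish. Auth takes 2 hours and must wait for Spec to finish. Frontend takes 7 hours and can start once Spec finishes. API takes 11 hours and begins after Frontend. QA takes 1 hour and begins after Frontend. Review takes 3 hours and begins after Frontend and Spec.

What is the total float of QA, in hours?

Critical path: Spec→Frontend→API = 6+7+11 = 24, so the finish is 24 hours.
Longest path through QA: 14 hours (earliest finish 14, latest finish 24).
Slack of QA = 23 − 13 = 10 hours.

10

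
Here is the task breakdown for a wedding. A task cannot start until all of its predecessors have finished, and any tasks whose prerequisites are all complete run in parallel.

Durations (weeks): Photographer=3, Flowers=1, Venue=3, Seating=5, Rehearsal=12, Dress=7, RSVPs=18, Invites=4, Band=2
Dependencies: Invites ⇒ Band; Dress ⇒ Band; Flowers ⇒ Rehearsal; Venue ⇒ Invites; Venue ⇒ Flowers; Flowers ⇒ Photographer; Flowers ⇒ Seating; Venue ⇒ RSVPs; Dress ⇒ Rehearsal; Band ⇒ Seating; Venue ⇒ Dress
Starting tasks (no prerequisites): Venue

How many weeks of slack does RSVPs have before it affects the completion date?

1

The longest chain is Venue→Dress→Rehearsal = 3+7+12 = 22; overall finish 22 weeks.
Longest path through RSVPs: 21 weeks (earliest finish 21, latest finish 22).
Float = 22 − 21 = 1.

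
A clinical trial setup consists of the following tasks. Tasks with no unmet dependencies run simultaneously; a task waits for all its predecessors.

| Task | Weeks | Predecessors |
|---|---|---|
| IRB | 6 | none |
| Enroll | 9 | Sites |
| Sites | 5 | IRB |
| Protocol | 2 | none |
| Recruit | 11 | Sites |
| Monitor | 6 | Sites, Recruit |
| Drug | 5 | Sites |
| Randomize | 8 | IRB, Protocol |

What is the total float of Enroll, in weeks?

Critical path: IRB→Sites→Recruit→Monitor = 6+5+11+6 = 28, so the finish is 28 weeks.
Longest path through Enroll: 20 weeks (earliest finish 20, latest finish 28).
Slack of Enroll = 19 − 11 = 8 weeks.

8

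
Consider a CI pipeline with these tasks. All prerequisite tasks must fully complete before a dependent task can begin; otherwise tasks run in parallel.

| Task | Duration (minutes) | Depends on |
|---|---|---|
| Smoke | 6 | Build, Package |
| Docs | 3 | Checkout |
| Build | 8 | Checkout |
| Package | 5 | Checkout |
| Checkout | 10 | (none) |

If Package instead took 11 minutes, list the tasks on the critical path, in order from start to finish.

Actual critical path: Checkout→Build→Smoke = 10+8+6 = 24 ⇒ 24 minutes.
The longest path through Package is only 21 minutes, so Package has float 3.
The binding chain switches to Checkout→Package→Smoke = 10+11+6 = 27; finish 27 minutes.

Checkout, Package, Smoke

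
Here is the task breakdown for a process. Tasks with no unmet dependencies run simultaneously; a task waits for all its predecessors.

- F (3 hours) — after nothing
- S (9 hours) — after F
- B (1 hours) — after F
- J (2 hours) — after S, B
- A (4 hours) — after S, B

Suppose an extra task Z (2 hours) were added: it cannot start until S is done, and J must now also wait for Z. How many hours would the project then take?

16

Originally the project takes 16 hours.
With Z inserted, J now waits for max(S, B, Z).
New critical path: F→S→Z→J = 3+9+2+2 = 16 ⇒ 16 hours.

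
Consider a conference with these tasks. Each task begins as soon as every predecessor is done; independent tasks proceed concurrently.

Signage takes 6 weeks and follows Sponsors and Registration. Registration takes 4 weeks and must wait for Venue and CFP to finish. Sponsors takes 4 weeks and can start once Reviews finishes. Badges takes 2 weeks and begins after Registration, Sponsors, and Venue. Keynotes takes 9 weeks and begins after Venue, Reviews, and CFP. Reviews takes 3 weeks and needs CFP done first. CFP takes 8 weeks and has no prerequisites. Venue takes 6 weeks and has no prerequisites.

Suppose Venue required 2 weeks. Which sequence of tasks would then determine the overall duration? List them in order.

CFP, Reviews, Sponsors, Signage

Baseline: CFP→Reviews→Sponsors→Signage = 8+3+4+6 = 21 → 21 weeks.
The longest path through Venue is only 16 weeks, so Venue has float 5.
No other chain overtakes it, so the finish is 21 weeks.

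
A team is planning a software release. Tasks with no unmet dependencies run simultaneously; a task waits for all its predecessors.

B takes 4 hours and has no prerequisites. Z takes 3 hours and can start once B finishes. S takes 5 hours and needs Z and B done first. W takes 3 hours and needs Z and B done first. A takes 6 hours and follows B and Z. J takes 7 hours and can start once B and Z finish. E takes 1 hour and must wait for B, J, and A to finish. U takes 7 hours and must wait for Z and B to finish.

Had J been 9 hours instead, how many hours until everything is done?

As given, the longest chain is B→Z→J→E = 4+3+7+1 = 15, so the finish is 15 hours.
Since J is critical, the +2 change carries straight to that chain (now 17 hours).
The critical path is still B→Z→J→E; finish is now 17 hours.

17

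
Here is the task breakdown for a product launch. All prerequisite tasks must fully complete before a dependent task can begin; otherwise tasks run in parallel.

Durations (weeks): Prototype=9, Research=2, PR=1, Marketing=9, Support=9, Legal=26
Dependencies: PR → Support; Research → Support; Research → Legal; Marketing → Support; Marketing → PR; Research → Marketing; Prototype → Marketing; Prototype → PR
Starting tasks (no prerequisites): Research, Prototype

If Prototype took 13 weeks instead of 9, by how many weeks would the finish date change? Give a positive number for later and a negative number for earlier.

Actual critical path: Prototype→Marketing→PR→Support = 9+9+1+9 = 28 ⇒ 28 weeks.
Since Prototype is critical, the +4 change carries straight to that chain (now 32 weeks).
No other chain overtakes it, so the finish is 32 weeks.
Change in finish: 32 − 28 = +4 weeks.

4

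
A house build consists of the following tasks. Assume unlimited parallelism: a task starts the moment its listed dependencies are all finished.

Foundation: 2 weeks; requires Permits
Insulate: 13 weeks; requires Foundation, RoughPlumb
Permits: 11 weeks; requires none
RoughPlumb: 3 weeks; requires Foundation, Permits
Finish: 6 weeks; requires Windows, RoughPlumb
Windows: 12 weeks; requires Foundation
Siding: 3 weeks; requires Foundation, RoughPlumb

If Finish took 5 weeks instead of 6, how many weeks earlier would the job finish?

1

The binding path is Permits→Foundation→Windows→Finish = 11+2+12+6 = 31; finish at 31 weeks.
Finish lies on that path, so at 5 weeks the path becomes 30 weeks.
The critical path is still Permits→Foundation→Windows→Finish; finish is now 30 weeks.
Change in finish: 30 − 31 = -1 weeks.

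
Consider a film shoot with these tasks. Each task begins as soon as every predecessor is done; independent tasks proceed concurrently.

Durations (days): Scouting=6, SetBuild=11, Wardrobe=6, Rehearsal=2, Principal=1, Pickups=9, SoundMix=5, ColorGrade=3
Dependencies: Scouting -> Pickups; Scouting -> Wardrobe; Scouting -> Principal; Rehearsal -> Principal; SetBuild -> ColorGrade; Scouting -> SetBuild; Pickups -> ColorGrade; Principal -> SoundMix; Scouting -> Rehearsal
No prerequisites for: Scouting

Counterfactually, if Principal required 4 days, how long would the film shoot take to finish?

The binding path is Scouting→SetBuild→ColorGrade = 6+11+3 = 20; finish at 20 days.
The longest path through Principal is only 14 days, so Principal has float 6.
No other chain overtakes it, so the finish is 20 days.

20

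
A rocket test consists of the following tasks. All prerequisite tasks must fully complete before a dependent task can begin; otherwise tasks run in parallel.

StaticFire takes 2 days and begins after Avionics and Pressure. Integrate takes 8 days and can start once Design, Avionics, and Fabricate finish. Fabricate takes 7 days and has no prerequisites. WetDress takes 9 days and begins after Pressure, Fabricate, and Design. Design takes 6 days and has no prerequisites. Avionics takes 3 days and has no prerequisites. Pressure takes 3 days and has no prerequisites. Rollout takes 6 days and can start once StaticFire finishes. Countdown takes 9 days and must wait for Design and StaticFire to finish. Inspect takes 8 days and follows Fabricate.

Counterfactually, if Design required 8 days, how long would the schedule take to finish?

Baseline: Fabricate→WetDress = 7+9 = 16 → 16 days.
Design is off the critical path — its longest chain is 15 days, giving 1 of slack.
The binding chain switches to Design→WetDress = 8+9 = 17; finish 17 days.

17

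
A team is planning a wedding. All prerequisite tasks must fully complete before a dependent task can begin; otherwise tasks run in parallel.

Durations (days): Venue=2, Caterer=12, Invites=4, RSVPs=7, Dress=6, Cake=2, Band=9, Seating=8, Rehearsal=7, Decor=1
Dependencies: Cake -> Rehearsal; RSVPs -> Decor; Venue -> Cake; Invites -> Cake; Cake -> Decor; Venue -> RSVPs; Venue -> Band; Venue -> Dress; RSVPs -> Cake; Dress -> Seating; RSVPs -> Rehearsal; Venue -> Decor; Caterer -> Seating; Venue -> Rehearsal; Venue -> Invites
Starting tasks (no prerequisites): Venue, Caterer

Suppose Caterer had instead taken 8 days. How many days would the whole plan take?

18

The binding path is Caterer→Seating = 12+8 = 20; finish at 20 days.
Since Caterer is critical, the -4 change carries straight to that chain (now 16 days).
The binding chain switches to Venue→RSVPs→Cake→Rehearsal = 2+7+2+7 = 18; finish 18 days.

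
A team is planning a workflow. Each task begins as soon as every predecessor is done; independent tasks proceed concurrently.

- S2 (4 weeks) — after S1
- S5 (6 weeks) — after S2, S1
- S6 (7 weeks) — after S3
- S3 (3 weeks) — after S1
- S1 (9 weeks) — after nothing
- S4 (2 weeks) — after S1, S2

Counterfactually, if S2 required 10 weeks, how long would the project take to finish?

25

Actual critical path: S1→S2→S5 = 9+4+6 = 19 ⇒ 19 weeks.
Since S2 is critical, the +6 change carries straight to that chain (now 25 weeks).
No other chain overtakes it, so the finish is 25 weeks.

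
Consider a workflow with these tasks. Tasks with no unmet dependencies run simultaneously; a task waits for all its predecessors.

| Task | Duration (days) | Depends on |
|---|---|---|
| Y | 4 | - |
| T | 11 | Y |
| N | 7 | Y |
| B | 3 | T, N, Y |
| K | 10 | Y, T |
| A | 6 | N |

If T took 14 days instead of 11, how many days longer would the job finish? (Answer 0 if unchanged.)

Critical path before the change: Y→T→K = 4+11+10 = 25 giving 25 days.
Since T is critical, the +3 change carries straight to that chain (now 28 days).
No other chain overtakes it, so the finish is 28 days.
Change in finish: 28 − 25 = +3 days.

3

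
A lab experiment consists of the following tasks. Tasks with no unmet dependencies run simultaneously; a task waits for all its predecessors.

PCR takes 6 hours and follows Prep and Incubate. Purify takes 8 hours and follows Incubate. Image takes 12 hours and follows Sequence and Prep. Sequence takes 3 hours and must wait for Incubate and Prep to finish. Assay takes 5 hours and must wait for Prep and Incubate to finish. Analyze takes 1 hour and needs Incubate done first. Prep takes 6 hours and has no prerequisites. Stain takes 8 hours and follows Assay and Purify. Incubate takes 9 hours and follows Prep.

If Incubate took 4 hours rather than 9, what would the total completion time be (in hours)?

26

As given, the longest chain is Prep→Incubate→Purify→Stain = 6+9+8+8 = 31, so the finish is 31 hours.
Incubate is on the critical path; changing it to 4 makes that path 26 hours.
That remains the longest chain; total 26 hours.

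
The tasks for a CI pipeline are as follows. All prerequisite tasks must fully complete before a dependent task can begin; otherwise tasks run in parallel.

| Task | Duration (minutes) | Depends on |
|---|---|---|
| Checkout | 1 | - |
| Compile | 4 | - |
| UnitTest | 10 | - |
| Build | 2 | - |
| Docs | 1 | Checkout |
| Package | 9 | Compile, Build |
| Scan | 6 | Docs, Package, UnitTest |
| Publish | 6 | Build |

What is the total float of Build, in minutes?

Compile→Package→Scan = 4+9+6 = 19 sets the makespan at 19 minutes.
Build finishes as early as 2 and must finish by 4.
Slack of Build = 2 − 0 = 2 minutes.

2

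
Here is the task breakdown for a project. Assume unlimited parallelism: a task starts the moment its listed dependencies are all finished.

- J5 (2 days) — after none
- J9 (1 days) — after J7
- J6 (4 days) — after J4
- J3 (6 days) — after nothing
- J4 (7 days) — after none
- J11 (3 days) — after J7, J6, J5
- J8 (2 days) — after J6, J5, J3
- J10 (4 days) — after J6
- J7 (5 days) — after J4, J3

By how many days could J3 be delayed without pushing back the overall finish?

J4→J6→J10 = 7+4+4 = 15 sets the makespan at 15 days.
J3 finishes as early as 6 and must finish by 7.
Float = 15 − 14 = 1.

1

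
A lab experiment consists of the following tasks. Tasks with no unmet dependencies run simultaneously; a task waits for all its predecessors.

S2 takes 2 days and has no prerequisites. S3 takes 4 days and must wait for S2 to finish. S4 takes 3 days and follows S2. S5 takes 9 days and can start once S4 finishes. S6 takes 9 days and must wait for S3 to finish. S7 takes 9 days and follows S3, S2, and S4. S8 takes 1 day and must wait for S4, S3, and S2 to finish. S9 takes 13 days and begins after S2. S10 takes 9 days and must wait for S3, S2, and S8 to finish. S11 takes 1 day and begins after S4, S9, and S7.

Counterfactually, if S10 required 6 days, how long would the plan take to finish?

The binding path is S2→S3→S8→S10 = 2+4+1+9 = 16; finish at 16 days.
S10 lies on that path, so at 6 days the path becomes 13 days.
New critical path: S2→S3→S7→S11 = 2+4+9+1 = 16 ⇒ 16 days.

16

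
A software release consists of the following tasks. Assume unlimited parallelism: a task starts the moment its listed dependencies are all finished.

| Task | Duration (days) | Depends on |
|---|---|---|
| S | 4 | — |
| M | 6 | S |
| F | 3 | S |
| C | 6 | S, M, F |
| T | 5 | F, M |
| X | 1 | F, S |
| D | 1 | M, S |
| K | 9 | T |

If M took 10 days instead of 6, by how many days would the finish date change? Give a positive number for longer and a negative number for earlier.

4

Actual critical path: S→M→T→K = 4+6+5+9 = 24 ⇒ 24 days.
M lies on that path, so at 10 days the path becomes 28 days.
No other chain overtakes it, so the finish is 28 days.
Change in finish: 28 − 24 = +4 days.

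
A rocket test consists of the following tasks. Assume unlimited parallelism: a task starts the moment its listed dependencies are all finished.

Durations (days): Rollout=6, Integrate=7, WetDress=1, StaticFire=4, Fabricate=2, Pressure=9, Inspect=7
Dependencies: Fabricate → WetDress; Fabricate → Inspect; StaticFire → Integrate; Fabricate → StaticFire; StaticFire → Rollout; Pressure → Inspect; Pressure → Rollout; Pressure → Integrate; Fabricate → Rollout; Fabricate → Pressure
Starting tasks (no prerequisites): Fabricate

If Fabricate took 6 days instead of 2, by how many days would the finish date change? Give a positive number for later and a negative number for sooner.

Baseline: Fabricate→Pressure→Inspect = 2+9+7 = 18 → 18 days.
Since Fabricate is critical, the +4 change carries straight to that chain (now 22 days).
The critical path is still Fabricate→Pressure→Inspect; finish is now 22 days.
Change in finish: 22 − 18 = +4 days.

4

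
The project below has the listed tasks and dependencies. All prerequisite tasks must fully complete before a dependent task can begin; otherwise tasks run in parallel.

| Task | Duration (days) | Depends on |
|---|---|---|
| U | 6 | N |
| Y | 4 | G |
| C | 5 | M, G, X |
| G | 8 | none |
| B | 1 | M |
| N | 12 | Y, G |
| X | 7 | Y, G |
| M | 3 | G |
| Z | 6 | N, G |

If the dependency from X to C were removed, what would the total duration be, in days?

Original critical path: G→Y→N→U = 8+4+12+6 = 30 ⇒ 30 days.
Without X→C, C's earliest start moves from 19 to 11.
New critical path: G→Y→N→U = 8+4+12+6 = 30 ⇒ 30 days.

30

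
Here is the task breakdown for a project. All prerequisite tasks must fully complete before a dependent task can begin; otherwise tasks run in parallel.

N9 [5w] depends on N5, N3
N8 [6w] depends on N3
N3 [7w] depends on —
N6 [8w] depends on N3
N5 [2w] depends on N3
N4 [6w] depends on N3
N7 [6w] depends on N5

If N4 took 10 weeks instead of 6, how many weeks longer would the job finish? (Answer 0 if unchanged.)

The binding path is N3→N5→N7 = 7+2+6 = 15; finish at 15 weeks.
N4 is off the critical path — its longest chain is 13 weeks, giving 2 of slack.
New critical path: N3→N4 = 7+10 = 17 ⇒ 17 weeks.
Change in finish: 17 − 15 = +2 weeks.

2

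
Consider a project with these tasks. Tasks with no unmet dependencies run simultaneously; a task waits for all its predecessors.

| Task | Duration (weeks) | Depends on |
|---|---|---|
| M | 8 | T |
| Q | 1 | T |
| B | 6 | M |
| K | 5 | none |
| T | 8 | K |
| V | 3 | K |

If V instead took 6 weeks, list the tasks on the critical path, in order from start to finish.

K, T, M, B

As given, the longest chain is K→T→M→B = 5+8+8+6 = 27, so the finish is 27 weeks.
V has 19 weeks of float (longest path through it is 8).
The critical path is still K→T→M→B; finish is now 27 weeks.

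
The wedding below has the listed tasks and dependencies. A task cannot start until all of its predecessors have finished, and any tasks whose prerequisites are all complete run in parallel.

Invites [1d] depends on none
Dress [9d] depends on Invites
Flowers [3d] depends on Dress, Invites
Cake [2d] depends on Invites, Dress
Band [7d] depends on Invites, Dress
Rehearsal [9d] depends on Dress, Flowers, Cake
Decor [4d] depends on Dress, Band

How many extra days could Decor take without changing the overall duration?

Invites→Dress→Flowers→Rehearsal = 1+9+3+9 = 22 sets the makespan at 22 days.
The longest chain containing Decor totals 21 days.
So Decor can slip 22 − 21 = 1 day.

1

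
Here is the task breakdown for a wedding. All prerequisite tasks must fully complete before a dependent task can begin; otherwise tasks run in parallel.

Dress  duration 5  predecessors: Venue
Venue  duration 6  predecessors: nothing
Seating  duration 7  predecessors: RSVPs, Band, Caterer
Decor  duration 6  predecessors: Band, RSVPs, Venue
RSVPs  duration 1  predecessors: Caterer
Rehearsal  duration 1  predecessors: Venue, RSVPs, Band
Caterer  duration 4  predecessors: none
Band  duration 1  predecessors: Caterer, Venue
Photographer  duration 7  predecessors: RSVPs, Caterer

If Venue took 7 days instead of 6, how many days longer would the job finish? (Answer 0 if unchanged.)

As given, the longest chain is Venue→Band→Seating = 6+1+7 = 14, so the finish is 14 days.
Since Venue is critical, the +1 change carries straight to that chain (now 15 days).
No other chain overtakes it, so the finish is 15 days.
Change in finish: 15 − 14 = +1 days.

1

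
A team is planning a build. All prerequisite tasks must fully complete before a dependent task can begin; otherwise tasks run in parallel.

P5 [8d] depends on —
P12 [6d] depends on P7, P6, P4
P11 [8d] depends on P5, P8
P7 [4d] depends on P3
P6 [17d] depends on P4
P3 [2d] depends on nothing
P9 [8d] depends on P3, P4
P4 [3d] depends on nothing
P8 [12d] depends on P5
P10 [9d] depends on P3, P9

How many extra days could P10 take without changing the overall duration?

8

Critical path: P5→P8→P11 = 8+12+8 = 28, so the finish is 28 days.
P10 finishes as early as 20 and must finish by 28.
Float = 28 − 20 = 8.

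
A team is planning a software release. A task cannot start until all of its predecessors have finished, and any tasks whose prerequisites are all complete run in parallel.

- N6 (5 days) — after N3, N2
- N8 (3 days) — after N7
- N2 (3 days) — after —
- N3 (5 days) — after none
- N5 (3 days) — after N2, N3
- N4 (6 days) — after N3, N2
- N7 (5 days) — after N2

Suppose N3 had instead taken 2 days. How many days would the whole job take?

The binding path is N3→N4 = 5+6 = 11; finish at 11 days.
Since N3 is critical, the -3 change carries straight to that chain (now 8 days).
The binding chain switches to N2→N7→N8 = 3+5+3 = 11; finish 11 days.

11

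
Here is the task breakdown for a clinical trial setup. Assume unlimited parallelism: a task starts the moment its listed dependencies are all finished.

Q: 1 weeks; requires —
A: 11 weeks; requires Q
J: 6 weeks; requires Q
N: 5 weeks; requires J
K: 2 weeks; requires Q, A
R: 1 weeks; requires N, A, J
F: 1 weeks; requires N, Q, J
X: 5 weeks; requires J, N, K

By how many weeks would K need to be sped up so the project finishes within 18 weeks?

1

Current finish: 19 weeks; target: 18.
K is on every critical path, so each week cut from K cuts the finish by one (this holds down to a finish of 18).
Need 19 − 18 = 1 week off K → K becomes 1 week, finish becomes 18.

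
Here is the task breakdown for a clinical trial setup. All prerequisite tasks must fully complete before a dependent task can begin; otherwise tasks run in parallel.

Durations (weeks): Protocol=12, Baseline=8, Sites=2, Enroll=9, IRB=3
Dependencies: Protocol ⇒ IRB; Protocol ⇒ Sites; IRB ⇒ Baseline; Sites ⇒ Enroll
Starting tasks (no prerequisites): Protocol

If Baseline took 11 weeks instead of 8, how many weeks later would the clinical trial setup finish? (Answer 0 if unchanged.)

3

As given, the longest chain is Protocol→IRB→Baseline = 12+3+8 = 23, so the finish is 23 weeks.
Baseline is on the critical path; changing it to 11 makes that path 26 weeks.
That remains the longest chain; total 26 weeks.
Change in finish: 26 − 23 = +3 weeks.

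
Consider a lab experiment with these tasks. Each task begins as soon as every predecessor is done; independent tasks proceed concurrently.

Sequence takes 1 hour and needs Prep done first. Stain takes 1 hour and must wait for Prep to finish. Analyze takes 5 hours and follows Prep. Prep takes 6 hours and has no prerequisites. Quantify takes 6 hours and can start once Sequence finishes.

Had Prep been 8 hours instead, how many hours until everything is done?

15

Critical path before the change: Prep→Sequence→Quantify = 6+1+6 = 13 giving 13 hours.
Prep lies on that path, so at 8 hours the path becomes 15 hours.
The critical path is still Prep→Sequence→Quantify; finish is now 15 hours.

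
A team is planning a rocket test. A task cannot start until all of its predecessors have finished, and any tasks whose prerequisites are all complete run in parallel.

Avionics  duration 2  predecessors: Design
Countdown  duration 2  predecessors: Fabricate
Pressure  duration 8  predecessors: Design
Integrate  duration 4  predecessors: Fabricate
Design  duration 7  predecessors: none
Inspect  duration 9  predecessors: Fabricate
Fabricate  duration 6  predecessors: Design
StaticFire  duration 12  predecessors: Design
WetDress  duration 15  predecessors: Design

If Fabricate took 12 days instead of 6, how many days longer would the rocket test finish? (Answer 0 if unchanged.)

6

Baseline: Design→Fabricate→Inspect = 7+6+9 = 22 → 22 days.
Fabricate is on the critical path; changing it to 12 makes that path 28 days.
The critical path is still Design→Fabricate→Inspect; finish is now 28 days.
Change in finish: 28 − 22 = +6 days.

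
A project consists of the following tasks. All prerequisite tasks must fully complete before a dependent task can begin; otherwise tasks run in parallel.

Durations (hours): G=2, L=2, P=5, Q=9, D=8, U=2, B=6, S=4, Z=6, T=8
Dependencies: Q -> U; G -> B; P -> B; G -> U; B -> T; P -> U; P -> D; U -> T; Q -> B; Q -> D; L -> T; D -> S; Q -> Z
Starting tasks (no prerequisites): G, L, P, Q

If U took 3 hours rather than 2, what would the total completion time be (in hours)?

As given, the longest chain is Q→B→T = 9+6+8 = 23, so the finish is 23 hours.
U has 4 hours of float (longest path through it is 19).
No other chain overtakes it, so the finish is 23 hours.

23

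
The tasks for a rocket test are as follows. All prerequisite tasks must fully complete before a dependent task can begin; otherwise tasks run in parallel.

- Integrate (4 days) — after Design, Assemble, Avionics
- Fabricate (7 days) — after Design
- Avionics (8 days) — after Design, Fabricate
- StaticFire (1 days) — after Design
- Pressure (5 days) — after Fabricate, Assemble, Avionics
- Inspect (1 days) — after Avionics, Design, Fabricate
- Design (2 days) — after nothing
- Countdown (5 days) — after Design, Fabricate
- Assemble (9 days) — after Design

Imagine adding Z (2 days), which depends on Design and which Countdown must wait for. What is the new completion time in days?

22

Originally the rocket test takes 22 days.
With Z inserted, Countdown now waits for max(Design, Fabricate, Z).
New critical path: Design→Fabricate→Avionics→Pressure = 2+7+8+5 = 22 ⇒ 22 days.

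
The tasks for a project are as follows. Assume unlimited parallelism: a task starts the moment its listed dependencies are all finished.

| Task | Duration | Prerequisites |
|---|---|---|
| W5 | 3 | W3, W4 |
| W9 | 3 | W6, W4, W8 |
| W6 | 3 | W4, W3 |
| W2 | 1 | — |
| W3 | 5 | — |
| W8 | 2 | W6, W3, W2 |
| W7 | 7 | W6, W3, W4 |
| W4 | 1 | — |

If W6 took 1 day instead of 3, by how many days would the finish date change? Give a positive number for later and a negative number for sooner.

-2

Critical path before the change: W3→W6→W7 = 5+3+7 = 15 giving 15 days.
W6 lies on that path, so at 1 day the path becomes 13 days.
That remains the longest chain; total 13 days.
Change in finish: 13 − 15 = -2 days.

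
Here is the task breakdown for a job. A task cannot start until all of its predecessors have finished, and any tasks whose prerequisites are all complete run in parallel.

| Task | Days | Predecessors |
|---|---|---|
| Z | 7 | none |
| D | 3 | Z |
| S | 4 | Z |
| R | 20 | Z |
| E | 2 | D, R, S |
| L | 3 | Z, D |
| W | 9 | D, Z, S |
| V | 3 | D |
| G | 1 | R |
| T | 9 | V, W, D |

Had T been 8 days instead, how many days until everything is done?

As given, the longest chain is Z→S→W→T = 7+4+9+9 = 29, so the finish is 29 days.
T lies on that path, so at 8 days the path becomes 28 days.
New critical path: Z→R→E = 7+20+2 = 29 ⇒ 29 days.

29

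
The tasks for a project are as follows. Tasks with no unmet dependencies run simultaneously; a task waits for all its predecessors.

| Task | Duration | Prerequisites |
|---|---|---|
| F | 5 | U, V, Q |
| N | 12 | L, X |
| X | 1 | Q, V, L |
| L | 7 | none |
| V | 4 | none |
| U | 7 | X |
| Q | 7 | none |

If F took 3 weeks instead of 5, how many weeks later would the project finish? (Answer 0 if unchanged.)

Critical path before the change: Q→X→U→F = 7+1+7+5 = 20 giving 20 weeks.
F lies on that path, so at 3 weeks the path becomes 18 weeks.
New critical path: Q→X→N = 7+1+12 = 20 ⇒ 20 weeks.
Change in finish: 20 − 20 = +0 weeks.

0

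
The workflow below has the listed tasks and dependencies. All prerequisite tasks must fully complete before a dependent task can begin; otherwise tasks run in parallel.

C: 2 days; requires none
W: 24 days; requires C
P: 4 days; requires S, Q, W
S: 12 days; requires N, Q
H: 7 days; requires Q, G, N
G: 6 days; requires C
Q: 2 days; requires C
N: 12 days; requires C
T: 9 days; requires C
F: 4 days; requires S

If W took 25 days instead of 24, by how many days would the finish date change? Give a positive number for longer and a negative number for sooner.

1

As given, the longest chain is C→W→P = 2+24+4 = 30, so the finish is 30 days.
W is on the critical path; changing it to 25 makes that path 31 days.
The critical path is still C→W→P; finish is now 31 days.
Change in finish: 31 − 30 = +1 days.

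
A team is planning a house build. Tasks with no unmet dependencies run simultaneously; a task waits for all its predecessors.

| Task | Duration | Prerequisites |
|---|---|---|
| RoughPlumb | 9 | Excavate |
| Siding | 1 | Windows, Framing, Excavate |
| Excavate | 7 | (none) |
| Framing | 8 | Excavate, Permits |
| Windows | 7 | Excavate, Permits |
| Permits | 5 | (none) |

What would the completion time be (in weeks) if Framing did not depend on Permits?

16

With the dependency in place, Excavate→Framing→Siding = 7+8+1 = 16 sets the finish at 16 weeks.
Dropping Permits→Framing doesn't change Framing's earliest start (7); another predecessor still binds.
New critical path: Excavate→Framing→Siding = 7+8+1 = 16 ⇒ 16 weeks.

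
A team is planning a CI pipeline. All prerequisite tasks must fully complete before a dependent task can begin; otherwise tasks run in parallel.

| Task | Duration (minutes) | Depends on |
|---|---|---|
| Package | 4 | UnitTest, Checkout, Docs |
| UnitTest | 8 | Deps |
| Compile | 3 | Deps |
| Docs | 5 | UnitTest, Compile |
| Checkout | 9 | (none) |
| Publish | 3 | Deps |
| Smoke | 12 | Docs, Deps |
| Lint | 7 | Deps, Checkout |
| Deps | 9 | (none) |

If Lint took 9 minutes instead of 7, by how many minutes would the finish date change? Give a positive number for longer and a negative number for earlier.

0

The binding path is Deps→UnitTest→Docs→Smoke = 9+8+5+12 = 34; finish at 34 minutes.
Lint has 18 minutes of float (longest path through it is 16).
The critical path is still Deps→UnitTest→Docs→Smoke; finish is now 34 minutes.
Change in finish: 34 − 34 = +0 minutes.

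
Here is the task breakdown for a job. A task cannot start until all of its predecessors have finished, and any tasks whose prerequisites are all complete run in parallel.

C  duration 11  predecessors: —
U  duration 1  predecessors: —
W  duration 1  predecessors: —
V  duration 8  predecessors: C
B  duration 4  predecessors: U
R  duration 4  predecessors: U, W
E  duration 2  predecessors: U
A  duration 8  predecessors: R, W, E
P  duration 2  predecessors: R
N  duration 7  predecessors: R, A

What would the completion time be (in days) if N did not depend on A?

With the dependency in place, U→R→A→N = 1+4+8+7 = 20 sets the finish at 20 days.
Without A→N, N's earliest start moves from 13 to 5.
The longest chain is now C→V = 11+8 = 19, so the job takes 19 days.

19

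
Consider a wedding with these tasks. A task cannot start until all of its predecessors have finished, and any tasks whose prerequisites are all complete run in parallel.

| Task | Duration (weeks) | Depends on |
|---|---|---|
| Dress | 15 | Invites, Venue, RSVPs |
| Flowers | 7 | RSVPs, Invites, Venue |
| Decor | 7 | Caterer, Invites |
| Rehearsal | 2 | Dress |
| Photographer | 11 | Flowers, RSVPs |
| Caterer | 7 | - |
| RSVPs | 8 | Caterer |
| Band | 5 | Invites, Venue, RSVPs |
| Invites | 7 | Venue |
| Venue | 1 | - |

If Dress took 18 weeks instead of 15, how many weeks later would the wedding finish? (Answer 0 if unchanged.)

2

The binding path is Caterer→RSVPs→Flowers→Photographer = 7+8+7+11 = 33; finish at 33 weeks.
Dress is off the critical path — its longest chain is 32 weeks, giving 1 of slack.
Now Caterer→RSVPs→Dress→Rehearsal = 7+8+18+2 = 35 is longest, so the finish becomes 35 weeks.
Change in finish: 35 − 33 = +2 weeks.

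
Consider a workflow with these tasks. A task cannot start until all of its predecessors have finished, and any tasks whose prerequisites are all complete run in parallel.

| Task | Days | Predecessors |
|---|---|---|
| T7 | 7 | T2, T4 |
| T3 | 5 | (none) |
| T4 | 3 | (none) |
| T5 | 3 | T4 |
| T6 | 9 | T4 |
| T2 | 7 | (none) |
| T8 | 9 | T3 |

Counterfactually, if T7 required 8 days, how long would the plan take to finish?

15

As given, the longest chain is T2→T7 = 7+7 = 14, so the finish is 14 days.
T7 lies on that path, so at 8 days the path becomes 15 days.
No other chain overtakes it, so the finish is 15 days.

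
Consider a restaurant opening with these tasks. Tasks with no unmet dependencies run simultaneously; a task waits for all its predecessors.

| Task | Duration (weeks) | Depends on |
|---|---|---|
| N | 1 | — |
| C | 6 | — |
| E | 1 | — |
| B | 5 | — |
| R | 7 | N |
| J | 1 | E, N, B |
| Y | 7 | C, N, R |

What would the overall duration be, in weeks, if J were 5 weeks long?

As given, the longest chain is N→R→Y = 1+7+7 = 15, so the finish is 15 weeks.
J is off the critical path — its longest chain is 6 weeks, giving 9 of slack.
That remains the longest chain; total 15 weeks.

15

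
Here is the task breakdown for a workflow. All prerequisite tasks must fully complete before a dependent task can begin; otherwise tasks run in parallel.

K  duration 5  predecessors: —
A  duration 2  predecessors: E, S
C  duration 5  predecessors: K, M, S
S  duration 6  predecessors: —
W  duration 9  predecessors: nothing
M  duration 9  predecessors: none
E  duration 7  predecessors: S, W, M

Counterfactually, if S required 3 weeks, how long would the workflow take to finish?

18

Critical path before the change: W→E→A = 9+7+2 = 18 giving 18 weeks.
S has 3 weeks of float (longest path through it is 15).
The critical path is still W→E→A; finish is now 18 weeks.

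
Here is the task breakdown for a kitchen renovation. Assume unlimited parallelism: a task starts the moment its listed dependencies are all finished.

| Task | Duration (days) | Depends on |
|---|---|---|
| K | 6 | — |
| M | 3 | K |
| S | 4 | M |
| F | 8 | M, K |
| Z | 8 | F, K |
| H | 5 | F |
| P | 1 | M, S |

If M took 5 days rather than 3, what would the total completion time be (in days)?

27

Baseline: K→M→F→Z = 6+3+8+8 = 25 → 25 days.
Since M is critical, the +2 change carries straight to that chain (now 27 days).
The critical path is still K→M→F→Z; finish is now 27 days.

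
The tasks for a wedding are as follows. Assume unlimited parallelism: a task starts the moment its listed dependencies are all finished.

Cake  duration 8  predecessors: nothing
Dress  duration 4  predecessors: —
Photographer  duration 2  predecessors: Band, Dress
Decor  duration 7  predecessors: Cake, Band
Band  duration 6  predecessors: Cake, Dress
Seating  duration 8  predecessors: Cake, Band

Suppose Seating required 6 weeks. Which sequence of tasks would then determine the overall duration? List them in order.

Actual critical path: Cake→Band→Seating = 8+6+8 = 22 ⇒ 22 weeks.
Since Seating is critical, the -2 change carries straight to that chain (now 20 weeks).
The binding chain switches to Cake→Band→Decor = 8+6+7 = 21; finish 21 weeks.

Cake, Band, Decor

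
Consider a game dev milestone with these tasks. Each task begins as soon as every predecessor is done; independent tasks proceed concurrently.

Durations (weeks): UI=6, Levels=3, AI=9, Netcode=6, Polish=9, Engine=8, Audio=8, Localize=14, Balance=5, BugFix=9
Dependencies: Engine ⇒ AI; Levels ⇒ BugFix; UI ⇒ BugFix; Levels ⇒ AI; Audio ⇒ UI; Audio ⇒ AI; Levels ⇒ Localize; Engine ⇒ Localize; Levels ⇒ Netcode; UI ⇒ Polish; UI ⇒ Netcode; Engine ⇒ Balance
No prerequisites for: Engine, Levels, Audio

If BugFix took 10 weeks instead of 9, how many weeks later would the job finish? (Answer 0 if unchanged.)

Critical path before the change: Audio→UI→BugFix = 8+6+9 = 23 giving 23 weeks.
Since BugFix is critical, the +1 change carries straight to that chain (now 24 weeks).
The critical path is still Audio→UI→BugFix; finish is now 24 weeks.
Change in finish: 24 − 23 = +1 weeks.

1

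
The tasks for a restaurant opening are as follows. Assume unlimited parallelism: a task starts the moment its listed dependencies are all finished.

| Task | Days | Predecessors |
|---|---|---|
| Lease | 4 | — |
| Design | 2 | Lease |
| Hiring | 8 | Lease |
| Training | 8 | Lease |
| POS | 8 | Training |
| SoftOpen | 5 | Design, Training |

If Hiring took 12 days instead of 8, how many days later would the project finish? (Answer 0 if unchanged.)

Actual critical path: Lease→Training→POS = 4+8+8 = 20 ⇒ 20 days.
The longest path through Hiring is only 12 days, so Hiring has float 8.
That remains the longest chain; total 20 days.
Change in finish: 20 − 20 = +0 days.

0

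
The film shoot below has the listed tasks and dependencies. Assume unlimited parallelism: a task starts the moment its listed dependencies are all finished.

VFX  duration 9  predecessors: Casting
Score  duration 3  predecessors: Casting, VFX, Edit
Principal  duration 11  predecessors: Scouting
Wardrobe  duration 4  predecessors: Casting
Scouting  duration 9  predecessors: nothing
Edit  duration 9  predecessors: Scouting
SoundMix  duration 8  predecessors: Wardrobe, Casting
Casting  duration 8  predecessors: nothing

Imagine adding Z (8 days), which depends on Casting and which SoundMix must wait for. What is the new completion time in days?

24

Originally the project takes 21 days.
With Z inserted, SoundMix now waits for max(Wardrobe, Casting, Z).
New critical path: Casting→Z→SoundMix = 8+8+8 = 24 ⇒ 24 days.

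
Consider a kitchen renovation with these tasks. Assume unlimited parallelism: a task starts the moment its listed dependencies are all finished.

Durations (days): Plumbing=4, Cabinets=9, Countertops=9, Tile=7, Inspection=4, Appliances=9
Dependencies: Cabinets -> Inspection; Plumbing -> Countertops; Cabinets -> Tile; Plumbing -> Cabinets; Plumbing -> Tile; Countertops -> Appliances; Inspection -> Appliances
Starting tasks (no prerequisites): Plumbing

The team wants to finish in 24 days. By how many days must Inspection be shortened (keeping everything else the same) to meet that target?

Current finish: 26 days; target: 24.
Inspection is on every critical path, so each day cut from Inspection cuts the finish by one (this holds down to a finish of 23).
Need 26 − 24 = 2 days off Inspection → Inspection becomes 2 days, finish becomes 24.

2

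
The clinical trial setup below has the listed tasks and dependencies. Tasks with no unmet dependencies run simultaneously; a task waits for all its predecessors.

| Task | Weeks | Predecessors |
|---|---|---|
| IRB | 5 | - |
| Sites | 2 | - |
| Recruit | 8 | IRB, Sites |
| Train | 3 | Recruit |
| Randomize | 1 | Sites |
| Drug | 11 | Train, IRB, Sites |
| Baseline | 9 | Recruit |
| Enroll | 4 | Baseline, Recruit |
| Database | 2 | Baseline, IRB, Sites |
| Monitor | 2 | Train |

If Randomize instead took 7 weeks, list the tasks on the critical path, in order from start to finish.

As given, the longest chain is IRB→Recruit→Train→Drug = 5+8+3+11 = 27, so the finish is 27 weeks.
The longest path through Randomize is only 3 weeks, so Randomize has float 24.
The critical path is still IRB→Recruit→Train→Drug; finish is now 27 weeks.

IRB, Recruit, Train, Drug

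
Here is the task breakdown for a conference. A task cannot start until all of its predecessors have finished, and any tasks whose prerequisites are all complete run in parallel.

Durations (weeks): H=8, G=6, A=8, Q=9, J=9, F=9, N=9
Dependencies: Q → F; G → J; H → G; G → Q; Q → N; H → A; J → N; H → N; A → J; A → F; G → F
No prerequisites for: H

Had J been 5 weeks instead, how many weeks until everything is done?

32

As given, the longest chain is H→A→J→N = 8+8+9+9 = 34, so the finish is 34 weeks.
Since J is critical, the -4 change carries straight to that chain (now 30 weeks).
Now H→G→Q→F = 8+6+9+9 = 32 is longest, so the finish becomes 32 weeks.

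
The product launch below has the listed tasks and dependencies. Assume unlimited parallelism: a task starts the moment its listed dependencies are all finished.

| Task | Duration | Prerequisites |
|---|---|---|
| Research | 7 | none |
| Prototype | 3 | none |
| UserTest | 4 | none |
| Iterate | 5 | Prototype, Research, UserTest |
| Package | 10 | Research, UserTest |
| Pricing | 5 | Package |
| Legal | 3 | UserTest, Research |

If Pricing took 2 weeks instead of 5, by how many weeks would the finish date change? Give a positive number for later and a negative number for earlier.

Baseline: Research→Package→Pricing = 7+10+5 = 22 → 22 weeks.
Since Pricing is critical, the -3 change carries straight to that chain (now 19 weeks).
No other chain overtakes it, so the finish is 19 weeks.
Change in finish: 19 − 22 = -3 weeks.

-3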